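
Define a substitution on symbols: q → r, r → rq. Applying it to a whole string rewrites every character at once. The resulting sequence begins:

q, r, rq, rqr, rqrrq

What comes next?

rqrrqrqr

Expanding rqrrq: r→rq, q→r, r→rq, r→rq, q→r. Concatenated: rq r rq rq r.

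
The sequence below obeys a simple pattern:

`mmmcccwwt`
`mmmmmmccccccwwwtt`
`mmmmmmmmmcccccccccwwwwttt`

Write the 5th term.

Each string has the form m^{3n} c^{3n} w^{n+1} t^{n} (n = 1, 2, …).
For term 5, n = 5, so the run lengths are 15, 15, 6, 5.

mmmmmmmmmmmmmmmcccccccccccccccwwwwwwttttt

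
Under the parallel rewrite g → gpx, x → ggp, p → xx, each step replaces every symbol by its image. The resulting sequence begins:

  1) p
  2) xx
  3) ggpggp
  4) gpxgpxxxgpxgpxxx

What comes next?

gpxxxggpgpxxxggpggpggpgpxxxggpgpxxxggpggpggp

Applying the rule to each of the 16 symbols of gpxgpxxxgpxgpxxx gives the pieces gpx xx ggp gpx xx ggp ggp ggp gpx xx ggp gpx xx ggp ggp ggp, which concatenate to the answer.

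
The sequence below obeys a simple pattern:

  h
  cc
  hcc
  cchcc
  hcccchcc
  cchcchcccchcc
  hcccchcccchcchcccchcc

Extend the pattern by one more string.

cchcchcccchcchcccchcccchcchcccchcc

From term 3 onward, concatenate the second-to-last term with the last: h·cc = hcc, cc·hcc = cchcc, …
Continuing: cchcchcccchcc · hcccchcccchcchcccchcc gives term 8.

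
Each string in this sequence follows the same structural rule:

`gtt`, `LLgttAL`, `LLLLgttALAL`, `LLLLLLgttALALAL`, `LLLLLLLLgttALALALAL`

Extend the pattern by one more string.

Every step adds LL to the front and AL to the end of the previous string.
Applying this once more to LLLLLLLLgttALALALAL:

LLLLLLLLLLgttALALALALAL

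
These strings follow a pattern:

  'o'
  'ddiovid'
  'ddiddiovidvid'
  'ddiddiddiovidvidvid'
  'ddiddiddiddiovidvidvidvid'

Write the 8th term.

ddiddiddiddiddiddiddiovidvidvidvidvidvidvid

Each term wraps the previous one in ddi on the left and vid on the right.
From ddiddiddiddiovidvidvidvid, 3 further steps: ddiddiddiddiovidvidvidvid → ddiddiddiddiddiovidvidvidvidvid → ddiddiddiddiddiddiovidvidvidvidvidvid → (answer).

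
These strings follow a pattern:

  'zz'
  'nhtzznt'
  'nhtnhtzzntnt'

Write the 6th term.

Every step adds nht to the front and nt to the end of the previous string.
From nhtnhtzzntnt, 3 further steps: nhtnhtzzntnt → nhtnhtnhtzzntntnt → nhtnhtnhtnhtzzntntntnt → (answer).

nhtnhtnhtnhtnhtzzntntntntnt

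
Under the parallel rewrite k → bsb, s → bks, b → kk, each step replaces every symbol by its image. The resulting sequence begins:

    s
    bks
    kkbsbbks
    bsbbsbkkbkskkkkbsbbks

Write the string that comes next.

Rewriting the 21 symbols of bsbbsbkkbkskkkkbsbbks one by one yields kk bks kk kk bks kk bsb bsb kk bsb bks bsb bsb bsb bsb kk bks kk kk bsb bks; concatenated:

kkbkskkkkbkskkbsbbsbkkbsbbksbsbbsbbsbbsbkkbkskkkkbsbbks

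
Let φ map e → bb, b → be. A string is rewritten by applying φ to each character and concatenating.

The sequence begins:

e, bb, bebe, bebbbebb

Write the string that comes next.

Rewriting each symbol of bebbbebb: b→be, e→bb, b→be, b→be, b→be, e→bb, b→be, b→be, which concatenates to be bb be be be bb be be.

bebbbebebebbbebe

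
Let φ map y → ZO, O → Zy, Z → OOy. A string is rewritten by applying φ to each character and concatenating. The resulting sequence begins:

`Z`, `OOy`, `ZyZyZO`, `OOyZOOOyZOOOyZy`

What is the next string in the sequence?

ZyZyZOOOyZyZyZyZOOOyZyZyZyZOOOyZO

Applying the rule to each of the 15 symbols of OOyZOOOyZOOOyZy gives the pieces Zy Zy ZO OOy Zy Zy Zy ZO OOy Zy Zy Zy ZO OOy ZO, which concatenate to the answer.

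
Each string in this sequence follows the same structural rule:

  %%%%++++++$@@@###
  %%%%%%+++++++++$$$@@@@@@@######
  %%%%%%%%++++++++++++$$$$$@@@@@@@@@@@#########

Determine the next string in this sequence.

%%%%%%%%%%+++++++++++++++$$$$$$$@@@@@@@@@@@@@@@############

The n-th term is 2n+2 %'s then 3n+3 +'s then 2n-1 $'s then 4n-1 @'s then 3n #'s (n = 1, 2, …).
Setting n = 4 gives 10, 15, 7, 15, 12 characters in each block.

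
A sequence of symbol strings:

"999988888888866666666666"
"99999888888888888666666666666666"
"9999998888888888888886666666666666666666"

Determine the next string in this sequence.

Each string has the form 9^{n+2} 8^{3n+3} 6^{4n+3}, where the shown terms are n = 2, 3, 4.
At n = 5 the blocks have lengths 7, 18, 23.

999999988888888888888888866666666666666666666666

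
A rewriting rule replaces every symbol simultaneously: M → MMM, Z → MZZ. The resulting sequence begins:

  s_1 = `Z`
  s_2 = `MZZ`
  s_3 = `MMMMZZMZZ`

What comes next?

MMMMMMMMMMMMMZZMZZMMMMZZMZZ

Apply φ to MMMMZZMZZ symbol by symbol: M→MMM, M→MMM, M→MMM, M→MMM, Z→MZZ, Z→MZZ, M→MMM, Z→MZZ, Z→MZZ; joined: MMM MMM MMM MMM MZZ MZZ MMM MZZ MZZ.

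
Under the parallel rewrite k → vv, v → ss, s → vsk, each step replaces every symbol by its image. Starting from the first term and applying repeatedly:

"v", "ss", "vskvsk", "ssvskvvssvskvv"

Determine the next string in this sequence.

vskvskssvskvvssssvskvskssvskvvssss

Applying the rule to each of the 14 symbols of ssvskvvssvskvv gives the pieces vsk vsk ss vsk vv ss ss vsk vsk ss vsk vv ss ss, which concatenate to the answer.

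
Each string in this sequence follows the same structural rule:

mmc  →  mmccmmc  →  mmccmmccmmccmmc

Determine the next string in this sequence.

Each string is two copies of the previous one joined by 'c'.
So the next term is two copies of mmccmmccmmccmmc with 'c' between the halves.

mmccmmccmmccmmccmmccmmccmmccmmc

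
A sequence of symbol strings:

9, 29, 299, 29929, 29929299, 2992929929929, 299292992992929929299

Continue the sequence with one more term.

2992929929929299292992992929929929

This is a Fibonacci-style word recurrence s(k) = s(k−1)·s(k−2): e.g. 29·9 = 299.
So term 8 is 299292992992929929299·2992929929929.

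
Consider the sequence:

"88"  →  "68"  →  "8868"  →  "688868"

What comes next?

Each term (from the third on) is the two preceding terms concatenated in order: term 3 = 88·68 = 8868.
So term 5 is 8868·688868.

8868688868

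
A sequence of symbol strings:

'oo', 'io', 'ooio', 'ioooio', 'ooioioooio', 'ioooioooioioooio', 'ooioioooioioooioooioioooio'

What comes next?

Each term (from the third on) is the two preceding terms concatenated in order: term 3 = oo·io = ooio.
Continuing: ioooioooioioooio · ooioioooioioooioooioioooio gives term 8.

ioooioooioioooioooioioooioioooioooioioooio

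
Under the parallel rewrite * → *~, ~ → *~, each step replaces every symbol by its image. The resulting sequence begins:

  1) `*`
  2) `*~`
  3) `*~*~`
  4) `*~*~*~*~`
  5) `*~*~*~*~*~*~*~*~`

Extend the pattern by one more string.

*~*~*~*~*~*~*~*~*~*~*~*~*~*~*~*~

φ(*~*~*~*~*~*~*~*~) expands symbol-by-symbol to *~ *~ *~ *~ *~ *~ *~ *~ *~ *~ *~ *~ *~ *~ *~ *~; joining the 16 pieces gives the next term.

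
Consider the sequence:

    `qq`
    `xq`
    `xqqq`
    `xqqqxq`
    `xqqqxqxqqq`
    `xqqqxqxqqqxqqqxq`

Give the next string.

xqqqxqxqqqxqqqxqxqqqxqxqqq

Each term (from the third on) is the previous term followed by the one before it: term 3 = xq·qq = xqqq.
The next term joins xqqqxqxqqqxqqqxq and xqqqxqxqqq.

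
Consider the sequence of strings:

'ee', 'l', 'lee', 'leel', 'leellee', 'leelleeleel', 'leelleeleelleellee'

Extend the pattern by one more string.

Each term (from the third on) is the previous term followed by the one before it: term 3 = l·ee = lee.
So term 8 is leelleeleelleellee·leelleeleel.

leelleeleelleelleeleelleeleel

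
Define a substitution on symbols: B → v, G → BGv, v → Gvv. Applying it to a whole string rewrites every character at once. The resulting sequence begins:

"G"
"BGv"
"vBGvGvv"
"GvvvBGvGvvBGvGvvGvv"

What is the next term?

φ(GvvvBGvGvvBGvGvvGvv) expands symbol-by-symbol to BGv Gvv Gvv Gvv v BGv Gvv BGv Gvv Gvv v BGv Gvv BGv Gvv Gvv BGv Gvv Gvv; joining the 19 pieces gives the next term.

BGvGvvGvvGvvvBGvGvvBGvGvvGvvvBGvGvvBGvGvvGvvBGvGvvGvv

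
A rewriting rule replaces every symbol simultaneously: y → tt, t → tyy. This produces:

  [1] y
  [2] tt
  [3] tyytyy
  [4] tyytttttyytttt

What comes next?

Applying the rule to each of the 14 symbols of tyytttttyytttt gives the pieces tyy tt tt tyy tyy tyy tyy tyy tt tt tyy tyy tyy tyy, which concatenate to the answer.

tyytttttyytyytyytyytyytttttyytyytyytyy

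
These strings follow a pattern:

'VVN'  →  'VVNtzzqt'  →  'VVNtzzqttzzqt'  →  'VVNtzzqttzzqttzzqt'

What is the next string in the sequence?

VVNtzzqttzzqttzzqttzzqt

Each term is the previous one with tzzqt appended.
One more step from VVNtzzqttzzqttzzqt gives the answer.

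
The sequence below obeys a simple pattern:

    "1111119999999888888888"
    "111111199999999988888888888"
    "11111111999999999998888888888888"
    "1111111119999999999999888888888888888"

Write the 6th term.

Each string has the form 1^{n+3} 9^{2n+1} 8^{2n+3}, where the shown terms are n = 3, 4, 5, 6.
At n = 8 the blocks have lengths 11, 17, 19.

11111111111999999999999999998888888888888888888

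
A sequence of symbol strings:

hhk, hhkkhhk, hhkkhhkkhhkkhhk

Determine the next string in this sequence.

hhkkhhkkhhkkhhkkhhkkhhkkhhkkhhk

Each string is two copies of the previous one joined by 'k'.
One more doubling of hhkkhhkkhhkkhhk gives the answer.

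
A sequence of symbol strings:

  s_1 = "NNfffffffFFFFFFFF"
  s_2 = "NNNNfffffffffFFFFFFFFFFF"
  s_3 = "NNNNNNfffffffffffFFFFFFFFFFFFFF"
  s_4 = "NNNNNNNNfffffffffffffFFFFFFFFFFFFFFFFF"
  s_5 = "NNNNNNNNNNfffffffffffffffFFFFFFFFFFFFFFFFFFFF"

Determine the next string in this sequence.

NNNNNNNNNNNNfffffffffffffffffFFFFFFFFFFFFFFFFFFFFFFF

Reading off run lengths: N runs 2, 4, 6, 8, 10; f runs 7, 9, 11, 13, 15; F runs 8, 11, 14, 17, 20 — each is linear in n, where the shown terms are n = 2, 3, 4, 5, 6.
Setting n = 7 gives 12, 17, 23 characters in each block.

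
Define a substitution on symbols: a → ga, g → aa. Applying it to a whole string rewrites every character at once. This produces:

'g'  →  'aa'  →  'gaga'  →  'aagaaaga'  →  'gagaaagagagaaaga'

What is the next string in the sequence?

aagaaagagagaaagaaagaaagagagaaaga

Applying the rule to each of the 16 symbols of gagaaagagagaaaga gives the pieces aa ga aa ga ga ga aa ga aa ga aa ga ga ga aa ga, which concatenate to the answer.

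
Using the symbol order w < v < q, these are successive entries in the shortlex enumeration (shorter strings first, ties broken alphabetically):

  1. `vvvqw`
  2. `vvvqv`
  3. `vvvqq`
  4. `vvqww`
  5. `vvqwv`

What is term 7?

vvqvw

Advancing 2 positions from vvqwv through vvqwv → vvqwq reaches term 7.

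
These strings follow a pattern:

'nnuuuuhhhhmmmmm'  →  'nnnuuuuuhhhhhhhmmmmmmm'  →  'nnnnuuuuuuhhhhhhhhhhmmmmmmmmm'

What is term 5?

nnnnnnuuuuuuuuhhhhhhhhhhhhhhhhmmmmmmmmmmmmm

Each string has the form n^{n} u^{n+2} h^{3n-2} m^{2n+1}, where the shown terms are n = 2, 3, 4.
Setting n = 6 gives 6, 8, 16, 13 characters in each block.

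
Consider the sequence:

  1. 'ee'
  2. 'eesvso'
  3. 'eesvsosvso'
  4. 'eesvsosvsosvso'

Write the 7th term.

eesvsosvsosvsosvsosvsosvso

Each term is the previous one with svso appended.
From eesvsosvsosvso, 3 further steps: eesvsosvsosvso → eesvsosvsosvsosvso → eesvsosvsosvsosvsosvso → (answer).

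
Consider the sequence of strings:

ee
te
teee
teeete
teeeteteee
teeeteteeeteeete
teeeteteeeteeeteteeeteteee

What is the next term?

teeeteteeeteeeteteeeteteeeteeeteteeeteeete

This is a Fibonacci-style word recurrence s(k) = s(k−1)·s(k−2): e.g. te·ee = teee.
The next term joins teeeteteeeteeeteteeeteteee and teeeteteeeteeete.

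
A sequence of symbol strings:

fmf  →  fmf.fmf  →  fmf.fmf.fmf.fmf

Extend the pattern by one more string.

s(k+1) = s(k)·.·s(k) — each term doubles the last with '.' between the halves.
One more doubling of fmf.fmf.fmf.fmf gives the answer.

fmf.fmf.fmf.fmf.fmf.fmf.fmf.fmf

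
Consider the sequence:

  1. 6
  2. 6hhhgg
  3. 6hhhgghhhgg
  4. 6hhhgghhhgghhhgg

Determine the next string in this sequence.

Each term is the previous one with hhhgg appended.
One more step from 6hhhgghhhgghhhgg gives the answer.

6hhhgghhhgghhhgghhhgg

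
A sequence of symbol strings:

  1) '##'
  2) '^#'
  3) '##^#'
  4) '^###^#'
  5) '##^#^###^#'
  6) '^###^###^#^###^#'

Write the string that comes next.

##^#^###^#^###^###^#^###^#

From term 3 onward, concatenate the second-to-last term with the last: ##·^# = ##^#, ^#·##^# = ^###^#, …
The next term joins ##^#^###^# and ^###^###^#^###^#.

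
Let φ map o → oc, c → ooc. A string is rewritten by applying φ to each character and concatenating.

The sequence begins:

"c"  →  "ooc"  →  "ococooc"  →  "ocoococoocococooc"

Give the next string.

Rewriting the 17 symbols of ocoococoocococooc one by one yields oc ooc oc oc ooc oc ooc oc oc ooc oc ooc oc ooc oc oc ooc; concatenated:

ocoocococoococoocococoococoococoocococooc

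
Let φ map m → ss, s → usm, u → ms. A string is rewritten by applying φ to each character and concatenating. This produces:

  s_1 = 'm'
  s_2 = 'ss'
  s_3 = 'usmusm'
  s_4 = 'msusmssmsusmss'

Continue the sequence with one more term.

ssusmmsusmssusmusmssusmmsusmssusmusm

Replace each of the 14 characters of msusmssmsusmss in place — ss usm ms usm ss usm usm ss usm ms usm ss usm usm — and concatenate.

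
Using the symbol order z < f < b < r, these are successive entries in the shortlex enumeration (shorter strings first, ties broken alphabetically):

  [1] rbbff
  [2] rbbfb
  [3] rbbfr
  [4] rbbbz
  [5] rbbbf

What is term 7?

rbbbr

Continuing the enumeration 2 steps past rbbbf: rbbbf → rbbbb → (answer).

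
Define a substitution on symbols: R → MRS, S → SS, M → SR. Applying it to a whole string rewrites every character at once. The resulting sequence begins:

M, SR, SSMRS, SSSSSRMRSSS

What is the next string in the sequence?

SSSSSSSSSSMRSSRMRSSSSSSS

Rewriting each symbol of SSSSSRMRSSS: S→SS, S→SS, S→SS, S→SS, S→SS, R→MRS, M→SR, R→MRS, S→SS, S→SS, S→SS, which concatenates to SS SS SS SS SS MRS SR MRS SS SS SS.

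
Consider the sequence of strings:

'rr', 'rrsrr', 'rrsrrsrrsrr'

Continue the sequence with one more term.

s(k+1) = s(k)·s·s(k) — each term doubles the last with 's' between the halves.
Doubling rrsrrsrrsrr with 's' between the halves:

rrsrrsrrsrrsrrsrrsrrsrr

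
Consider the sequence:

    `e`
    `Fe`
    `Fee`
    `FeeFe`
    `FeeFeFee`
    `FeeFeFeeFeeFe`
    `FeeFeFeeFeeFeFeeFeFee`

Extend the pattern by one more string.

This is a Fibonacci-style word recurrence s(k) = s(k−1)·s(k−2): e.g. Fe·e = Fee.
Continuing: FeeFeFeeFeeFeFeeFeFee · FeeFeFeeFeeFe gives term 8.

FeeFeFeeFeeFeFeeFeFeeFeeFeFeeFeeFe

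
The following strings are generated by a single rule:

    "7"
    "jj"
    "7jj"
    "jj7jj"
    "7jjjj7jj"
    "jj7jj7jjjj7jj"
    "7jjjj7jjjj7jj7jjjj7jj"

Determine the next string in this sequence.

jj7jj7jjjj7jj7jjjj7jjjj7jj7jjjj7jj

From term 3 onward, concatenate the second-to-last term with the last: 7·jj = 7jj, jj·7jj = jj7jj, …
Continuing: jj7jj7jjjj7jj · 7jjjj7jjjj7jj7jjjj7jj gives term 8.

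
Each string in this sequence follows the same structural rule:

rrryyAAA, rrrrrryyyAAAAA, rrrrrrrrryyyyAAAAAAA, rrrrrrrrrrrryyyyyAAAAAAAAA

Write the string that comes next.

Each string has the form r^{3n} y^{n+1} A^{2n+1} (n = 1, 2, …).
Setting n = 5 gives 15, 6, 11 characters in each block.

rrrrrrrrrrrrrrryyyyyyAAAAAAAAAAA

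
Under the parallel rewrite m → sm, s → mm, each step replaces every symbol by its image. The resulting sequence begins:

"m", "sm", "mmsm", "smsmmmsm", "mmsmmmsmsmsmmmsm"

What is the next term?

Applying the rule to each of the 16 symbols of mmsmmmsmsmsmmmsm gives the pieces sm sm mm sm sm sm mm sm mm sm mm sm sm sm mm sm, which concatenate to the answer.

smsmmmsmsmsmmmsmmmsmmmsmsmsmmmsm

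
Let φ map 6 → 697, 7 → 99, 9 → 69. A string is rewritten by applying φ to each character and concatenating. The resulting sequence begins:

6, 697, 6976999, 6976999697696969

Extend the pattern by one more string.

φ(6976999697696969) expands symbol-by-symbol to 697 69 99 697 69 69 69 697 69 99 697 69 697 69 697 69; joining the 16 pieces gives the next term.

69769996976969696976999697696976969769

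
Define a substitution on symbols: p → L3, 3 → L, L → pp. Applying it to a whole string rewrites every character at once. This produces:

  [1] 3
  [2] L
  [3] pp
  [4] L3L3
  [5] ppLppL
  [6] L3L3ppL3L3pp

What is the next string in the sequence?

ppLppLL3L3ppLppLL3L3

Apply φ to L3L3ppL3L3pp symbol by symbol: L→pp, 3→L, L→pp, 3→L, p→L3, p→L3, L→pp, 3→L, L→pp, 3→L, p→L3, p→L3; joined: pp L pp L L3 L3 pp L pp L L3 L3.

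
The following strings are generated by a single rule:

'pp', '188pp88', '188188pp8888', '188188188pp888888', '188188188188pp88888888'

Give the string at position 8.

Every step adds 188 to the front and 88 to the end of the previous string.
From 188188188188pp88888888, 3 further steps: 188188188188pp88888888 → 188188188188188pp8888888888 → 188188188188188188pp888888888888 → (answer).

188188188188188188188pp88888888888888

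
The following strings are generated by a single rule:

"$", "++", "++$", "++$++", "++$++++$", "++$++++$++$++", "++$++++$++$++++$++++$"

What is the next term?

++$++++$++$++++$++++$++$++++$++$++

From term 3 onward, concatenate the last term with the second-to-last: ++·$ = ++$, ++$·++ = ++$++, …
The next term joins ++$++++$++$++++$++++$ and ++$++++$++$++.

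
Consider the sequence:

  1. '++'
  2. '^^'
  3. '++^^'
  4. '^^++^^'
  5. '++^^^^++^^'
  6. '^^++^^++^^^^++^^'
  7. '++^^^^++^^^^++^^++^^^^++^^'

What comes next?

^^++^^++^^^^++^^++^^^^++^^^^++^^++^^^^++^^

This is a Fibonacci-style word recurrence s(k) = s(k−2)·s(k−1): e.g. ++·^^ = ++^^.
So term 8 is ^^++^^++^^^^++^^·++^^^^++^^^^++^^++^^^^++^^.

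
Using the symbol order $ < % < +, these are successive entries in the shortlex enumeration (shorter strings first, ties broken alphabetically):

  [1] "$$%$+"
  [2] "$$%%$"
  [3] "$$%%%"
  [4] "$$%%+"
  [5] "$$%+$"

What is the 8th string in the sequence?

$$+$$

Stepping forward 3 times from $$%+$: $$%+$ → $$%+% → $$%++, then the target.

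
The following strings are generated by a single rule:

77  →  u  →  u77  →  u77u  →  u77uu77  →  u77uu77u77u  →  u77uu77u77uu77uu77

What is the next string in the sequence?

u77uu77u77uu77uu77u77uu77u77u

This is a Fibonacci-style word recurrence s(k) = s(k−1)·s(k−2): e.g. u·77 = u77.
So term 8 is u77uu77u77uu77uu77·u77uu77u77u.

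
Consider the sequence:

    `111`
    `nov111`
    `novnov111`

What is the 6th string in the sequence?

Each term is the previous one with nov prepended.
From novnov111, 3 further steps: novnov111 → novnovnov111 → novnovnovnov111 → (answer).

novnovnovnovnov111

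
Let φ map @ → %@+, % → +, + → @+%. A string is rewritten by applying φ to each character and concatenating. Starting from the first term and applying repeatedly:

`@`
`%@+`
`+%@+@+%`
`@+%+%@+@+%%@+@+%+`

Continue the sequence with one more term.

Replace each of the 17 characters of @+%+%@+@+%%@+@+%+ in place — %@+ @+% + @+% + %@+ @+% %@+ @+% + + %@+ @+% %@+ @+% + @+% — and concatenate.

%@+@+%+@+%+%@+@+%%@+@+%++%@+@+%%@+@+%+@+%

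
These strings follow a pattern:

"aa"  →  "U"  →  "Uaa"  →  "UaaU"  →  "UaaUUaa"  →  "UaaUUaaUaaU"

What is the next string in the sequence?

UaaUUaaUaaUUaaUUaa

This is a Fibonacci-style word recurrence s(k) = s(k−1)·s(k−2): e.g. U·aa = Uaa.
Continuing: UaaUUaaUaaU · UaaUUaa gives term 7.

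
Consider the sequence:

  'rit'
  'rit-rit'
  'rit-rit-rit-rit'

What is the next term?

s(k+1) = s(k)·-·s(k) — each term doubles the last with '-' between the halves.
Doubling rit-rit-rit-rit with '-' between the halves:

rit-rit-rit-rit-rit-rit-rit-rit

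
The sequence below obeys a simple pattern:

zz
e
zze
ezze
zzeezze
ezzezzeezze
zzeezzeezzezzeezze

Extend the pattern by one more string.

This is a Fibonacci-style word recurrence s(k) = s(k−2)·s(k−1): e.g. zz·e = zze.
So term 8 is ezzezzeezze·zzeezzeezzezzeezze.

ezzezzeezzezzeezzeezzezzeezze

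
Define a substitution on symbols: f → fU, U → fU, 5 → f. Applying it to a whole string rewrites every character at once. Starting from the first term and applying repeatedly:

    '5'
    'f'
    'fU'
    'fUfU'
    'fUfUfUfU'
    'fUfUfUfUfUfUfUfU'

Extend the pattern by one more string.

φ(fUfUfUfUfUfUfUfU) expands symbol-by-symbol to fU fU fU fU fU fU fU fU fU fU fU fU fU fU fU fU; joining the 16 pieces gives the next term.

fUfUfUfUfUfUfUfUfUfUfUfUfUfUfUfU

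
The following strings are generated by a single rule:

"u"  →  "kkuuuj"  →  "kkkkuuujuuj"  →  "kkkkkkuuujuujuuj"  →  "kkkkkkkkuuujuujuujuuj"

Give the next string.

Each term wraps the previous one in kk on the left and uuj on the right.
Applying this once more to kkkkkkkkuuujuujuujuuj:

kkkkkkkkkkuuujuujuujuujuuj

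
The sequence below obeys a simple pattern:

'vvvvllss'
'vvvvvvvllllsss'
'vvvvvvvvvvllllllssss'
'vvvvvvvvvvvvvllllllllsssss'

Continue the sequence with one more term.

vvvvvvvvvvvvvvvvllllllllllssssss

Each string has the form v^{3n+1} l^{2n} s^{n+1} (n = 1, 2, …).
At n = 5 the blocks have lengths 16, 10, 6.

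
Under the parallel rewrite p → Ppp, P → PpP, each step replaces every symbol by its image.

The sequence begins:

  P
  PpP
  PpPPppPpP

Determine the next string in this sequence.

PpPPppPpPPpPPppPppPpPPppPpP

Apply φ to PpPPppPpP symbol by symbol: P→PpP, p→Ppp, P→PpP, P→PpP, p→Ppp, p→Ppp, P→PpP, p→Ppp, P→PpP; joined: PpP Ppp PpP PpP Ppp Ppp PpP Ppp PpP.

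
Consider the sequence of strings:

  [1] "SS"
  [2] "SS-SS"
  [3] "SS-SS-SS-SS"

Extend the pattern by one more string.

SS-SS-SS-SS-SS-SS-SS-SS

s(k+1) = s(k)·-·s(k) — each term doubles the last with '-' between the halves.
So the next term is two copies of SS-SS-SS-SS with '-' between the halves.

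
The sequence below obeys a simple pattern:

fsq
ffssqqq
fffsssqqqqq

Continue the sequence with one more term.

ffffssssqqqqqqq

The n-th term is n f's then n s's then 2n-1 q's (n = 1, 2, …).
For the next term, n = 4, so the run lengths are 4, 4, 7.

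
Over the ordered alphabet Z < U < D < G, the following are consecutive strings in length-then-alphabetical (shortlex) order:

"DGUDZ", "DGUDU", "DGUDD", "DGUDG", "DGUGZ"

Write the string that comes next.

DGUGU

Find the rightmost character of DGUGZ below G, bump it to the next letter, and reset everything to its right to Z.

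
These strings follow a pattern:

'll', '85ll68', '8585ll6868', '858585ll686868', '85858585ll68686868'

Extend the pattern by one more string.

s(k+1) = 85·s(k)·68, so each term gains 85 as a prefix and 68 as a suffix.
So the next term is 85·85858585ll68686868·68.

8585858585ll6868686868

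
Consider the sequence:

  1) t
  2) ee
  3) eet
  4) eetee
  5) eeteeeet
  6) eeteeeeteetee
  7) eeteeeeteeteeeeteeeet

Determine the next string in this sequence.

From term 3 onward, concatenate the last term with the second-to-last: ee·t = eet, eet·ee = eetee, …
Continuing: eeteeeeteeteeeeteeeet · eeteeeeteetee gives term 8.

eeteeeeteeteeeeteeeeteeteeeeteetee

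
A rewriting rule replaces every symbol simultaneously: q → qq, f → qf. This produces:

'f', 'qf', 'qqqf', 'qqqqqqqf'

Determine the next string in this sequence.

Expanding qqqqqqqf: q→qq, q→qq, q→qq, q→qq, q→qq, q→qq, q→qq, f→qf. Concatenated: qq qq qq qq qq qq qq qf.

qqqqqqqqqqqqqqqf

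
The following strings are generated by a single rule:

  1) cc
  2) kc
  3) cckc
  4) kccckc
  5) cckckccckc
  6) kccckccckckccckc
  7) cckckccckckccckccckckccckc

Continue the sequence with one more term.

Each term (from the third on) is the two preceding terms concatenated in order: term 3 = cc·kc = cckc.
Continuing: kccckccckckccckc · cckckccckckccckccckckccckc gives term 8.

kccckccckckccckccckckccckckccckccckckccckc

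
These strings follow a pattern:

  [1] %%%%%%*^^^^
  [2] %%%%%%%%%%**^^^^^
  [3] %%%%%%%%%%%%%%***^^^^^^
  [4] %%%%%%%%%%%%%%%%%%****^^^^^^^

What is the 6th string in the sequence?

%%%%%%%%%%%%%%%%%%%%%%%%%%******^^^^^^^^^

Reading off run lengths: % runs 6, 10, 14, 18; * runs 1, 2, 3, 4; ^ runs 4, 5, 6, 7 — each is linear in n (n = 1, 2, …).
Setting n = 6 gives 26, 6, 9 characters in each block.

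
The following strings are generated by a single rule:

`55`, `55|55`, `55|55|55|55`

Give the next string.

55|55|55|55|55|55|55|55

Each string is two copies of the previous one joined by '|'.
So the next term is two copies of 55|55|55|55 with '|' between the halves.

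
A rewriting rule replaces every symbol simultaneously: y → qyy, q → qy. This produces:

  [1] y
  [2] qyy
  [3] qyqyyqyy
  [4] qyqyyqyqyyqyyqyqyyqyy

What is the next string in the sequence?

qyqyyqyqyyqyyqyqyyqyqyyqyyqyqyyqyyqyqyyqyqyyqyyqyqyyqyy

Applying the rule to each of the 21 symbols of qyqyyqyqyyqyyqyqyyqyy gives the pieces qy qyy qy qyy qyy qy qyy qy qyy qyy qy qyy qyy qy qyy qy qyy qyy qy qyy qyy, which concatenate to the answer.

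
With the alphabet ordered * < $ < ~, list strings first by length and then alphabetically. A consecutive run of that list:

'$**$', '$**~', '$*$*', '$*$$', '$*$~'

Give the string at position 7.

Stepping forward 2 times from $*$~: $*$~ → $*~*, then the target.

$*~$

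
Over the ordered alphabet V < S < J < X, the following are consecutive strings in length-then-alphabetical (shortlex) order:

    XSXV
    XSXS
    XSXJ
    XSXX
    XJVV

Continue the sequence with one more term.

Treat XJVV as a base-4 numeral over the given alphabet and add one, carrying through any trailing X's.

XJVS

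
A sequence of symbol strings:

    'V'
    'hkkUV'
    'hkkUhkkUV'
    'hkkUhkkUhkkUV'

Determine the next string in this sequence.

The strings grow by a fixed prefix hkkU each time.
Applying this once more to hkkUhkkUhkkUV:

hkkUhkkUhkkUhkkUV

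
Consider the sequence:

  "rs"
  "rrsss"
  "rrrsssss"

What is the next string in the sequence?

Each string has the form r^{n} s^{2n-1} (n = 1, 2, …).
Setting n = 4 gives 4, 7 characters in each block.

rrrrsssssss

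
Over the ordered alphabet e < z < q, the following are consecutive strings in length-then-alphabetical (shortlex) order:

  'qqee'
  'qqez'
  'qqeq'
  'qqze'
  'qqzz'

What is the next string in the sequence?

The successor of qqzz increments the rightmost position that isn't already q and resets every position after it to e.

qqzq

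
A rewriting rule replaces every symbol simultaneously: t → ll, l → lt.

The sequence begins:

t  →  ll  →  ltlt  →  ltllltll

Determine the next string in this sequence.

Expanding ltllltll: l→lt, t→ll, l→lt, l→lt, l→lt, t→ll, l→lt, l→lt. Concatenated: lt ll lt lt lt ll lt lt.

ltllltltltllltlt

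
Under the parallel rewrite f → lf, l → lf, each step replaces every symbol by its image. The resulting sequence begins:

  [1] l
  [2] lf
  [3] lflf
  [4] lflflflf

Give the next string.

lflflflflflflflf

Apply φ to lflflflf symbol by symbol: l→lf, f→lf, l→lf, f→lf, l→lf, f→lf, l→lf, f→lf; joined: lf lf lf lf lf lf lf lf.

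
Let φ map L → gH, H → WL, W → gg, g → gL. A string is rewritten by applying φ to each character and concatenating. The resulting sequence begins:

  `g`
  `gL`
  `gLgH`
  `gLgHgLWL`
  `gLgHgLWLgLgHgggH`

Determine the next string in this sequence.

Rewriting the 16 symbols of gLgHgLWLgLgHgggH one by one yields gL gH gL WL gL gH gg gH gL gH gL WL gL gL gL WL; concatenated:

gLgHgLWLgLgHgggHgLgHgLWLgLgLgLWL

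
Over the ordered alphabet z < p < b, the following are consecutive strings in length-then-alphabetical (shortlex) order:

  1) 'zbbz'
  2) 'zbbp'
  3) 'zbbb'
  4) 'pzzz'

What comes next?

Treat pzzz as a base-3 numeral over the given alphabet and add one, carrying through any trailing b's.

pzzp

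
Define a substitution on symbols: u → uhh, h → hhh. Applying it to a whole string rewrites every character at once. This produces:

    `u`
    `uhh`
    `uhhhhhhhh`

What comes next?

uhhhhhhhhhhhhhhhhhhhhhhhhhh

Expanding uhhhhhhhh: u→uhh, h→hhh, h→hhh, h→hhh, h→hhh, h→hhh, h→hhh, h→hhh, h→hhh. Concatenated: uhh hhh hhh hhh hhh hhh hhh hhh hhh.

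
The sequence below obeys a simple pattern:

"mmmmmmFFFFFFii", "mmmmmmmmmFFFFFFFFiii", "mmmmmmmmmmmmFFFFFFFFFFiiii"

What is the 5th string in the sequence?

mmmmmmmmmmmmmmmmmmFFFFFFFFFFFFFFiiiiii

Reading off run lengths: m runs 6, 9, 12; F runs 6, 8, 10; i runs 2, 3, 4 — each is linear in n, where the shown terms are n = 2, 3, 4.
At n = 6 the blocks have lengths 18, 14, 6.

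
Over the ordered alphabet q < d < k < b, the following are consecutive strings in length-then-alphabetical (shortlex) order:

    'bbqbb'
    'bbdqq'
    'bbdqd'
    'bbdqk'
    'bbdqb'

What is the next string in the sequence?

The successor of bbdqb increments the rightmost position that isn't already b and resets every position after it to q.

bbddq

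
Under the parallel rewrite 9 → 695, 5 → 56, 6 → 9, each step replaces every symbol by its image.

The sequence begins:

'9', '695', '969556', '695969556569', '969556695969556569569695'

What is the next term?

695969556569969556695969556569569695569695969556

Applying the rule to each of the 24 symbols of 969556695969556569569695 gives the pieces 695 9 695 56 56 9 9 695 56 695 9 695 56 56 9 56 9 695 56 9 695 9 695 56, which concatenate to the answer.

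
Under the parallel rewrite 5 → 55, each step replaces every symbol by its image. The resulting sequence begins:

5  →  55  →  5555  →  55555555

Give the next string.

5555555555555555

Rewriting each symbol of 55555555: 5→55, 5→55, 5→55, 5→55, 5→55, 5→55, 5→55, 5→55, which concatenates to 55 55 55 55 55 55 55 55.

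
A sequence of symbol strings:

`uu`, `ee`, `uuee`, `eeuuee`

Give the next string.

Each term (from the third on) is the two preceding terms concatenated in order: term 3 = uu·ee = uuee.
Continuing: uuee · eeuuee gives term 5.

uueeeeuuee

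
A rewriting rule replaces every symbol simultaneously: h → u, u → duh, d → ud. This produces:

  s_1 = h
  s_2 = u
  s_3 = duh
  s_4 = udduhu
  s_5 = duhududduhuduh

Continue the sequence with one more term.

φ(duhududduhuduh) expands symbol-by-symbol to ud duh u duh ud duh ud ud duh u duh ud duh u; joining the 14 pieces gives the next term.

udduhuduhudduhududduhuduhudduhu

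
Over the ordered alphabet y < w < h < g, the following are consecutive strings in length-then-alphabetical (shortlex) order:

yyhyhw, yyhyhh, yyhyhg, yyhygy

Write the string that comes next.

yyhygw

Treat yyhygy as a base-4 numeral over the given alphabet and add one, carrying through any trailing g's.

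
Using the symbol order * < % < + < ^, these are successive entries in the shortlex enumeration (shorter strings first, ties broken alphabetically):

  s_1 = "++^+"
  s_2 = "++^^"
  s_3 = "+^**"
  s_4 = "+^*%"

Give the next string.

+^*+

The successor of +^*% increments the rightmost position that isn't already ^ and resets every position after it to *.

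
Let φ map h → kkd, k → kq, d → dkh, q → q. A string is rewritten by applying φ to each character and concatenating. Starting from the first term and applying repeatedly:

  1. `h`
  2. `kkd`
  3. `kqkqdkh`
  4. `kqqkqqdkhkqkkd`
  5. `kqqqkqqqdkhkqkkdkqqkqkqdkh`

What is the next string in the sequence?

kqqqqkqqqqdkhkqkkdkqqkqkqdkhkqqqkqqkqqdkhkqkkd

φ(kqqqkqqqdkhkqkkdkqqkqkqdkh) expands symbol-by-symbol to kq q q q kq q q q dkh kq kkd kq q kq kq dkh kq q q kq q kq q dkh kq kkd; joining the 26 pieces gives the next term.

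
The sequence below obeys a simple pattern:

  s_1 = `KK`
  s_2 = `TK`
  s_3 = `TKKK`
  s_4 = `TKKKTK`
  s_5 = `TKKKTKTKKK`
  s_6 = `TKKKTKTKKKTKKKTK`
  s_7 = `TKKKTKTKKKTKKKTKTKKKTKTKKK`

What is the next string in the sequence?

TKKKTKTKKKTKKKTKTKKKTKTKKKTKKKTKTKKKTKKKTK

Each term (from the third on) is the previous term followed by the one before it: term 3 = TK·KK = TKKK.
Continuing: TKKKTKTKKKTKKKTKTKKKTKTKKK · TKKKTKTKKKTKKKTK gives term 8.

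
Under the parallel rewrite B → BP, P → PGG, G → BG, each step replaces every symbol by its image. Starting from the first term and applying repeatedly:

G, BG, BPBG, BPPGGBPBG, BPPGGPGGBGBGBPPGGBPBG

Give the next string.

Applying the rule to each of the 21 symbols of BPPGGPGGBGBGBPPGGBPBG gives the pieces BP PGG PGG BG BG PGG BG BG BP BG BP BG BP PGG PGG BG BG BP PGG BP BG, which concatenate to the answer.

BPPGGPGGBGBGPGGBGBGBPBGBPBGBPPGGPGGBGBGBPPGGBPBG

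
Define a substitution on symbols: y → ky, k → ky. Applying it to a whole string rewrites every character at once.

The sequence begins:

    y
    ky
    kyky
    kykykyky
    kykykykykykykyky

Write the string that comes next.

φ(kykykykykykykyky) expands symbol-by-symbol to ky ky ky ky ky ky ky ky ky ky ky ky ky ky ky ky; joining the 16 pieces gives the next term.

kykykykykykykykykykykykykykykyky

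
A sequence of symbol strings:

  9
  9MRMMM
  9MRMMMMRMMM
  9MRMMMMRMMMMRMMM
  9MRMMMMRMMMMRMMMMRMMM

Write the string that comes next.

The strings grow by a fixed suffix MRMMM each time.
One more step from 9MRMMMMRMMMMRMMMMRMMM gives the answer.

9MRMMMMRMMMMRMMMMRMMMMRMMM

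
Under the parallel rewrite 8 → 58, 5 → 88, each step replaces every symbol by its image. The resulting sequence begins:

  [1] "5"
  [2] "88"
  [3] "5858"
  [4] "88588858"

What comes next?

Apply φ to 88588858 symbol by symbol: 8→58, 8→58, 5→88, 8→58, 8→58, 8→58, 5→88, 8→58; joined: 58 58 88 58 58 58 88 58.

5858885858588858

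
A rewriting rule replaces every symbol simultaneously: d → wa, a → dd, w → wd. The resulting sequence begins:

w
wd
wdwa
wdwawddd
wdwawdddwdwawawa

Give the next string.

wdwawdddwdwawawawdwawdddwdddwddd

φ(wdwawdddwdwawawa) expands symbol-by-symbol to wd wa wd dd wd wa wa wa wd wa wd dd wd dd wd dd; joining the 16 pieces gives the next term.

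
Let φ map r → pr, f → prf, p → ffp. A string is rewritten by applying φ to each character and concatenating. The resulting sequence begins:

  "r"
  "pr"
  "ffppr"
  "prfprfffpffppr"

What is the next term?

Replace each of the 14 characters of prfprfffpffppr in place — ffp pr prf ffp pr prf prf prf ffp prf prf ffp ffp pr — and concatenate.

ffpprprfffpprprfprfprfffpprfprfffpffppr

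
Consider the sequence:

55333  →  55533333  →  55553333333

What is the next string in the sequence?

55555333333333

Term n consists of n+1 5's, followed by 2n+1 3's (n = 1, 2, …).
For the next term, n = 4, so the run lengths are 5, 9.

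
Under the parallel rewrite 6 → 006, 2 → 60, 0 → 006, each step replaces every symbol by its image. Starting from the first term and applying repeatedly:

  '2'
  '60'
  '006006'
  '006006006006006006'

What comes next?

Rewriting the 18 symbols of 006006006006006006 one by one yields 006 006 006 006 006 006 006 006 006 006 006 006 006 006 006 006 006 006; concatenated:

006006006006006006006006006006006006006006006006006006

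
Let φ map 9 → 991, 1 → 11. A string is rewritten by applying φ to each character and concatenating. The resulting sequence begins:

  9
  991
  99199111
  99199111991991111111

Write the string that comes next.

Replace each of the 20 characters of 99199111991991111111 in place — 991 991 11 991 991 11 11 11 991 991 11 991 991 11 11 11 11 11 11 11 — and concatenate.

991991119919911111119919911199199111111111111111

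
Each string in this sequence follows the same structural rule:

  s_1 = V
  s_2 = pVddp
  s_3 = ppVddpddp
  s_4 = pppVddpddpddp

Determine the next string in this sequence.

ppppVddpddpddpddp

Each term wraps the previous one in p on the left and ddp on the right.
One more step from pppVddpddpddp gives the answer.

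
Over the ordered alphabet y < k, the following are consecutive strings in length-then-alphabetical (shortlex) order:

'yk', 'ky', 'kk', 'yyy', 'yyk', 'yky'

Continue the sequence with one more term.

Find the rightmost character of yky below k, bump it to the next letter, and reset everything to its right to y.

ykk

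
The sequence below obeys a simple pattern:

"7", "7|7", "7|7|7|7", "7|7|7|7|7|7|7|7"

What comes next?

7|7|7|7|7|7|7|7|7|7|7|7|7|7|7|7

Every step duplicates the string with '|' between the halves.
So the next term is two copies of 7|7|7|7|7|7|7|7 with '|' between the halves.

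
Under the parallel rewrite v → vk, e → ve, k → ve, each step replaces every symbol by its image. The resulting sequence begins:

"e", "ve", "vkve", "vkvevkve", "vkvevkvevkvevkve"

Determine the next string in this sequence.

φ(vkvevkvevkvevkve) expands symbol-by-symbol to vk ve vk ve vk ve vk ve vk ve vk ve vk ve vk ve; joining the 16 pieces gives the next term.

vkvevkvevkvevkvevkvevkvevkvevkve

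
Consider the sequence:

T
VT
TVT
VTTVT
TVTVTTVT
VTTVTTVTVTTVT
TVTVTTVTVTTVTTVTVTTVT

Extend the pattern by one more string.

VTTVTTVTVTTVTTVTVTTVTVTTVTTVTVTTVT

From term 3 onward, concatenate the second-to-last term with the last: T·VT = TVT, VT·TVT = VTTVT, …
Continuing: VTTVTTVTVTTVT · TVTVTTVTVTTVTTVTVTTVT gives term 8.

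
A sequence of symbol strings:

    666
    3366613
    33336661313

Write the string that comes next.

333333666131313

Each term wraps the previous one in 33 on the left and 13 on the right.
So the next term is 33·33336661313·13.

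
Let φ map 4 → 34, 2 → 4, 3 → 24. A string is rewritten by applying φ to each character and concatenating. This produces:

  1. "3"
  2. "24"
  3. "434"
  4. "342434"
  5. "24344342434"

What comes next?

43424343424344342434

Expanding 24344342434: 2→4, 4→34, 3→24, 4→34, 4→34, 3→24, 4→34, 2→4, 4→34, 3→24, 4→34. Concatenated: 4 34 24 34 34 24 34 4 34 24 34.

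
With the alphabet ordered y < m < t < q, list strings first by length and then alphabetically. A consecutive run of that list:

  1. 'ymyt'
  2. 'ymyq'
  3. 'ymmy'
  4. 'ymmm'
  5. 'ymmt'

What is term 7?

ymty

Advancing 2 positions from ymmt through ymmt → ymmq reaches term 7.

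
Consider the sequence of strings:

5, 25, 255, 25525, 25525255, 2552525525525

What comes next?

255252552552525525255

From term 3 onward, concatenate the last term with the second-to-last: 25·5 = 255, 255·25 = 25525, …
The next term joins 2552525525525 and 25525255.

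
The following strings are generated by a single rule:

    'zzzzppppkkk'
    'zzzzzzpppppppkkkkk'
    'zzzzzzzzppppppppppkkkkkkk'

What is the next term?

Reading off run lengths: z runs 4, 6, 8; p runs 4, 7, 10; k runs 3, 5, 7 — each is linear in n, where the shown terms are n = 2, 3, 4.
Setting n = 5 gives 10, 13, 9 characters in each block.

zzzzzzzzzzpppppppppppppkkkkkkkkk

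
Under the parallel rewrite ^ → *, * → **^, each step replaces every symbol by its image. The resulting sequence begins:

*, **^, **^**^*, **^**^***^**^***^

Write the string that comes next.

Applying the rule to each of the 17 symbols of **^**^***^**^***^ gives the pieces **^ **^ * **^ **^ * **^ **^ **^ * **^ **^ * **^ **^ **^ *, which concatenate to the answer.

**^**^***^**^***^**^**^***^**^***^**^**^*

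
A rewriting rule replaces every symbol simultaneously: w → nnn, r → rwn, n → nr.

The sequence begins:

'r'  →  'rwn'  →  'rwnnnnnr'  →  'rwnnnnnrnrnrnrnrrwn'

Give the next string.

rwnnnnnrnrnrnrnrrwnnrrwnnrrwnnrrwnnrrwnrwnnnnnr

Applying the rule to each of the 19 symbols of rwnnnnnrnrnrnrnrrwn gives the pieces rwn nnn nr nr nr nr nr rwn nr rwn nr rwn nr rwn nr rwn rwn nnn nr, which concatenate to the answer.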